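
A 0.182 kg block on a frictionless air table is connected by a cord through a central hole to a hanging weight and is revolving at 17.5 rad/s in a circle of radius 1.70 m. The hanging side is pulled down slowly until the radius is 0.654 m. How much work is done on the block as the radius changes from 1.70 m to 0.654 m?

The constraining force is radial, so m r² ω about the center is conserved.
ω₂ = ω₁ (r₁/r₂)² = (17.5)(1.70/0.654)² = 118.2 rad/s.
W = ΔKE = ½m(v₂² − v₁²) = 463.7 J.

W ≈ 464 J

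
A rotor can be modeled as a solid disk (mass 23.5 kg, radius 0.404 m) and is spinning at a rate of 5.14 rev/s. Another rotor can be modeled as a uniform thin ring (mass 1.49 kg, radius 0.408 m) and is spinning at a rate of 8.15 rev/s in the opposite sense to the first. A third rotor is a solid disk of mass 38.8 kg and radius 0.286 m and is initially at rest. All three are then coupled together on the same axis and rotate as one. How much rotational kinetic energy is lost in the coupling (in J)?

No external torque acts about the common axis, so total angular momentum is conserved.
Moments of inertia: I_A = ½(23.5)(0.404)² = 1.918 kg·m²; I_B = (1.49)(0.408)² = 0.2480 kg·m²; I_C = ½(38.8)(0.286)² = 1.587 kg·m².
Taking A's sense as positive: L = (1.918)(5.14) − (0.2480)(8.15) = 7.836 kg·m²·rev/s.
Combined I = 1.918 + 0.2480 + 1.587 = 3.753 kg·m².
ω_f = L / I = 7.836 / 3.753 = 2.088 rev/s.
KE_i = ½ΣIω² = 1325 J; KE_f = ½(3.753)(13.12)² = 323.0 J.

ΔKE lost ≈ 1000 J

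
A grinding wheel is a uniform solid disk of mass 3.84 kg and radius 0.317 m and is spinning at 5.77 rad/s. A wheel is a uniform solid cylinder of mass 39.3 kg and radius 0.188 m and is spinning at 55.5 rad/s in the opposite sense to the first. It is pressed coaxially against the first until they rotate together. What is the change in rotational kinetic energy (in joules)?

The coupling torques are internal; angular momentum about the shared axis is conserved.
Moments of inertia: I_A = ½(3.84)(0.317)² = 0.1929 kg·m²; I_B = ½(39.3)(0.188)² = 0.6945 kg·m².
Taking A's sense as positive: L = (0.1929)(5.77) − (0.6945)(55.5) = -37.43 kg·m²·rad/s.
Combined I = 0.1929 + 0.6945 = 0.8874 kg·m².
ω_f = L / I = -37.43 / 0.8874 = -42.18 rad/s.
KE_i = ½ΣIω² = 1073 J; KE_f = ½(0.8874)(42.18)² = 789.4 J.

ΔKE ≈ -283 J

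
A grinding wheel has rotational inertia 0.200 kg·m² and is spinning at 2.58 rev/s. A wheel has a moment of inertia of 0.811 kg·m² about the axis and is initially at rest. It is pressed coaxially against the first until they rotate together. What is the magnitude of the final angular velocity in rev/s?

The coupling torques are internal; angular momentum about the shared axis is conserved.
Taking A's sense as positive: L = (0.2000)(2.58) = 0.5160 kg·m²·rev/s.
Combined I = 0.2000 + 0.8110 = 1.011 kg·m².
ω_f = L / I = 0.5160 / 1.011 = 0.5104 rev/s.

|ω_f| ≈ 0.510 rev/s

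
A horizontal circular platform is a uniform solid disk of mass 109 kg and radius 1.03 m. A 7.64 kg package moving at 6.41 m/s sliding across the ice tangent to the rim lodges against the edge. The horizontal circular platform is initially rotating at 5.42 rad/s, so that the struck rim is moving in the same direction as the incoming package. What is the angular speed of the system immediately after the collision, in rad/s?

About the central axle the impulsive forces during the collision are internal, so angular momentum about that axis is conserved.
I_p = ½(109)(1.03)² = 57.82 kg·m². Taking the sense of the package's angular momentum as positive, L_{package} = m v R = (7.64)(6.41)(1.03) = 50.44 kg·m²/s.
L_i = +I_p ω_p + m v R = +(57.82)(5.42) + 50.44 = 363.8 kg·m²/s.
After sticking, I_f = I_p + m R² = 57.82 + (7.64)(1.03)² = 65.92 kg·m².
ω_f = L_i / I_f = 363.8 / 65.92 = 5.519 rad/s.

|ω_f| ≈ 5.52 rad/s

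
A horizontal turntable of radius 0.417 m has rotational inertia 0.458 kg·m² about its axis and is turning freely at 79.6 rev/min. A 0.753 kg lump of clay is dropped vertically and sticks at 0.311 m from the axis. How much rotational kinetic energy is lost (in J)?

No external torque acts about the axis; L_before = L_after.
Added inertia Σmr² = (0.753)(0.311)² = 0.07283 kg·m²; I_f = 0.4580 + 0.07283 = 0.5308 kg·m².
ω_f = I_p ω_i / I_f = (0.4580)(79.6) / 0.5308 = 68.68 rpm.
KE_i = ½(0.4580)(8.336 rad/s)² = 15.91 J; KE_f = ½(0.5308)(7.192)² = 13.73 J.

energy lost ≈ 2.18 J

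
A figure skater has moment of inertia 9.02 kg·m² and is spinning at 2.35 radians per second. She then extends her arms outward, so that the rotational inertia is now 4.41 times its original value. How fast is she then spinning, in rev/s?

No external torque acts about the spin axis, so angular momentum is conserved.
I₂ = 4.41 × 9.02 = 39.78 kg·m².
ω₂ = I₁ω₁ / I₂ = (9.020)(2.35 rad/s) / (39.78) = 0.5329 rad/s = 0.08481 rev/s.

ω₂ ≈ 0.0848 rev/s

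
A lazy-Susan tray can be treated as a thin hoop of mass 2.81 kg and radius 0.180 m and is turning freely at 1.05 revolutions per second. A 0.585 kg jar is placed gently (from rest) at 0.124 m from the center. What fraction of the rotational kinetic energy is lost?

No external torque acts about the center; L_before = L_after.
I_p = (2.81)(0.180)² = 0.09104 kg·m².
Added inertia Σmr² = (0.585)(0.124)² = 0.008995 kg·m²; I_f = 0.09104 + 0.008995 = 0.1000 kg·m².
ω_f = I_p ω_i / I_f = (0.09104)(1.05) / 0.1000 = 0.9556 rev/s.
KE_i = ½(0.09104)(6.597 rad/s)² = 1.981 J; KE_f = ½(0.1000)(6.004)² = 1.803 J.
Fraction lost = 0.08991.

fraction ≈ 0.0899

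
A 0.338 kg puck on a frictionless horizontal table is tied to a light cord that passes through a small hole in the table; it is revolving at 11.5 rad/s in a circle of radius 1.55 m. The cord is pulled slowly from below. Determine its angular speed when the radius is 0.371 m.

No torque about the axis ⇒ m r₁² ω₁ = m r₂² ω₂.
ω₂ = ω₁ (r₁/r₂)² = (11.5)(1.55/0.371)² = 200.7 rad/s.

ω₂ ≈ 201 rad/s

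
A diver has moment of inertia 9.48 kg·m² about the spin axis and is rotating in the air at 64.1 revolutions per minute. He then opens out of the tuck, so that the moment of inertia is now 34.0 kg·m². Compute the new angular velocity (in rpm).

ω₂ ≈ 17.9 rpm

With no external torque about the axis, L is conserved: I₁ω₁ = I₂ω₂.
ω₂ = I₁ω₁ / I₂ = (9.480)(64.1 rpm) / (34.00) = 17.87 rpm.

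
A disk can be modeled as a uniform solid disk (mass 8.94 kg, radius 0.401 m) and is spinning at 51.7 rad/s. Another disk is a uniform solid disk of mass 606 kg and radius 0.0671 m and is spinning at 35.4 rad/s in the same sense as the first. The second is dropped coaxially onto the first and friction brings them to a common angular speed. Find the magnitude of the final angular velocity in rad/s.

|ω_f| ≈ 41.0 rad/s

The coupling torques are internal; angular momentum about the shared axis is conserved.
Moments of inertia: I_A = ½(8.94)(0.401)² = 0.7188 kg·m²; I_B = ½(606)(0.0671)² = 1.364 kg·m².
Taking A's sense as positive: L = (0.7188)(51.7) + (1.364)(35.4) = 85.45 kg·m²·rad/s.
Combined I = 0.7188 + 1.364 = 2.083 kg·m².
ω_f = L / I = 85.45 / 2.083 = 41.02 rad/s.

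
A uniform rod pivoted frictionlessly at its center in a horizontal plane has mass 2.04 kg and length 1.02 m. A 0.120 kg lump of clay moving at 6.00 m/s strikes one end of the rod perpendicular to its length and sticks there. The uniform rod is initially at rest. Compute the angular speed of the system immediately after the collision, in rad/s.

|ω_f| ≈ 1.76 rad/s

About the pivot the impulsive forces during the collision are internal, so angular momentum about that axis is conserved.
I_p = (1/12)(2.04)(1.02)² = 0.1769 kg·m². Taking the sense of the lump of clay's angular momentum as positive, L_{lump} = m v R = (0.120)(6.00)(1.02/2) = 0.3672 kg·m²/s.
L_i = 0 + 0.3672 = 0.3672 kg·m²/s.
After sticking, I_f = I_p + m R² = 0.1769 + (0.120)(1.02/2)² = 0.2081 kg·m².
ω_f = L_i / I_f = 0.3672 / 0.2081 = 1.765 rad/s.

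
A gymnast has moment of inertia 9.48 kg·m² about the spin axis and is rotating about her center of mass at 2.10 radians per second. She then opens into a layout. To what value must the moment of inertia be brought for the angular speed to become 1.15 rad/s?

No external torque acts about the spin axis, so angular momentum is conserved.
I₂ = I₁ω₁ / ω₂ = (9.48)(2.10) / (1.15) = 17.31 kg·m².

I₂ ≈ 17.3 kg·m²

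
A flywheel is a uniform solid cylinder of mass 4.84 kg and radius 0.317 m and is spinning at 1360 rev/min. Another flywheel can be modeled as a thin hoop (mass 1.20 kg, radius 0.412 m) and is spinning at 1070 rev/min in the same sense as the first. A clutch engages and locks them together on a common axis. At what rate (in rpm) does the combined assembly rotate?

No external torque acts about the common axis, so total angular momentum is conserved.
Moments of inertia: I_A = ½(4.84)(0.317)² = 0.2432 kg·m²; I_B = (1.20)(0.412)² = 0.2037 kg·m².
Taking A's sense as positive: L = (0.2432)(1360) + (0.2037)(1070) = 548.7 kg·m²·rpm.
Combined I = 0.2432 + 0.2037 = 0.4469 kg·m².
ω_f = L / I = 548.7 / 0.4469 = 1228 rpm.

|ω_f| ≈ 1230 rpm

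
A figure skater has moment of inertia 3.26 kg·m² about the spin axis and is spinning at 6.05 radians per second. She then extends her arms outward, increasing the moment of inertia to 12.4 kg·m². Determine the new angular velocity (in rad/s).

Angular momentum about the spin axis is conserved since the torque about it is zero.
ω₂ = I₁ω₁ / I₂ = (3.260)(6.05 rad/s) / (12.40) = 1.591 rad/s.

ω₂ ≈ 1.59 rad/s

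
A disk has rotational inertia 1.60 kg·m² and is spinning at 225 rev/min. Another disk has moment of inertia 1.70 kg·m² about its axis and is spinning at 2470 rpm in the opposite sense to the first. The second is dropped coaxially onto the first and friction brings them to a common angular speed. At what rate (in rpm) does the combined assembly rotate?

The coupling torques are internal; angular momentum about the shared axis is conserved.
Taking A's sense as positive: L = (1.600)(225) − (1.700)(2470) = -3839 kg·m²·rpm.
Combined I = 1.600 + 1.700 = 3.300 kg·m².
ω_f = L / I = -3839 / 3.300 = -1163 rpm.

|ω_f| ≈ 1160 rpm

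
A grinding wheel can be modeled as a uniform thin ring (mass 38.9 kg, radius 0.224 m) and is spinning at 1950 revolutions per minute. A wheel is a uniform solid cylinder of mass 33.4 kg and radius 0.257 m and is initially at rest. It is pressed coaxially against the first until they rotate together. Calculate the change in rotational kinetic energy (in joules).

No external torque acts about the common axis, so total angular momentum is conserved.
Moments of inertia: I_A = (38.9)(0.224)² = 1.952 kg·m²; I_B = ½(33.4)(0.257)² = 1.103 kg·m².
Taking A's sense as positive: L = (1.952)(1950) = 3806 kg·m²·rpm.
Combined I = 1.952 + 1.103 = 3.055 kg·m².
ω_f = L / I = 3806 / 3.055 = 1246 rpm.
KE_i = ½ΣIω² = 40700 J; KE_f = ½(3.055)(130.5)² = 26000 J.

ΔKE ≈ -14700 J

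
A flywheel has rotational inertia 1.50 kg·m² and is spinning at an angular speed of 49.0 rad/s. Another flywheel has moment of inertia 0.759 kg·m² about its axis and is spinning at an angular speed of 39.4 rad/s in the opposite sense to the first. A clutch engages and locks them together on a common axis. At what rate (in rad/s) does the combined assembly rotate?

The coupling torques are internal; angular momentum about the shared axis is conserved.
Taking A's sense as positive: L = (1.500)(49.0) − (0.7590)(39.4) = 43.60 kg·m²·rad/s.
Combined I = 1.500 + 0.7590 = 2.259 kg·m².
ω_f = L / I = 43.60 / 2.259 = 19.30 rad/s.

|ω_f| ≈ 19.3 rad/s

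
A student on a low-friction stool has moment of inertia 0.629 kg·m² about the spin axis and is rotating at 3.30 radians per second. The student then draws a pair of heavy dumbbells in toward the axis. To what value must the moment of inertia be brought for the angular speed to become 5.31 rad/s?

No external torque acts about the spin axis, so angular momentum is conserved.
I₂ = I₁ω₁ / ω₂ = (0.629)(3.30) / (5.31) = 0.3909 kg·m².

I₂ ≈ 0.391 kg·m²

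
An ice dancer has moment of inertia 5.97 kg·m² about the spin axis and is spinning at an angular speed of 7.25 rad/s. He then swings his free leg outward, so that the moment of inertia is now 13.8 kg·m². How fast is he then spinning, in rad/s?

With no external torque about the axis, L is conserved: I₁ω₁ = I₂ω₂.
ω₂ = I₁ω₁ / I₂ = (5.970)(7.25 rad/s) / (13.80) = 3.136 rad/s.

ω₂ ≈ 3.14 rad/s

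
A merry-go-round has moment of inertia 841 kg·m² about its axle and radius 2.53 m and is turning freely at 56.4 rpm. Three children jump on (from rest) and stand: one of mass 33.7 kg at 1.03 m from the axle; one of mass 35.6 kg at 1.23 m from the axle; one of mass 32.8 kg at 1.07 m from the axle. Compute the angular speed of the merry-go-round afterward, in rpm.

ω_f ≈ 49.0 rpm

No external torque acts about the axle; L_before = L_after.
Added inertia Σmr² = (33.7)(1.03)² + (35.6)(1.23)² + (32.8)(1.07)² = 127.2 kg·m²; I_f = 841.0 + 127.2 = 968.2 kg·m².
ω_f = I_p ω_i / I_f = (841.0)(56.4) / 968.2 = 48.99 rpm.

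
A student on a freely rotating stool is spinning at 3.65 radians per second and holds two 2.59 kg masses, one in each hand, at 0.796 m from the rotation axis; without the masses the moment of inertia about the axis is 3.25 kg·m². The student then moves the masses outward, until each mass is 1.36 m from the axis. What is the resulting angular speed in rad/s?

ω₂ ≈ 1.86 rad/s

Angular momentum about the spin axis is conserved since the torque about it is zero.
I₁ = 3.25 + 2(2.59)(0.796)² = 6.532 kg·m²; I₂ = 3.25 + 2(2.59)(1.36)² = 12.83 kg·m².
ω₂ = I₁ω₁ / I₂ = (6.532)(3.65 rad/s) / (12.83) = 1.858 rad/s.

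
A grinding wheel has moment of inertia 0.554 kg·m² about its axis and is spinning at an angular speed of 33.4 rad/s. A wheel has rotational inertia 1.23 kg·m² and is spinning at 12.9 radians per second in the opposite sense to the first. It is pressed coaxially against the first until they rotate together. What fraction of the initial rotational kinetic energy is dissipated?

fraction ≈ 0.995

No external torque acts about the common axis, so total angular momentum is conserved.
Taking A's sense as positive: L = (0.5540)(33.4) − (1.230)(12.9) = 2.637 kg·m²·rad/s.
Combined I = 0.5540 + 1.230 = 1.784 kg·m².
ω_f = L / I = 2.637 / 1.784 = 1.478 rad/s.
KE_i = ½ΣIω² = 411.4 J; KE_f = ½(1.784)(1.478)² = 1.948 J.
Fraction dissipated = (KE_i − KE_f)/KE_i = 0.9953.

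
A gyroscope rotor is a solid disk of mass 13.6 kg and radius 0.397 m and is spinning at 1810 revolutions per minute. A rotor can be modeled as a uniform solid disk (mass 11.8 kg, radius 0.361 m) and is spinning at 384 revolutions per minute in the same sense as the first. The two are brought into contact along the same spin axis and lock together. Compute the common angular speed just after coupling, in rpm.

|ω_f| ≈ 1210 rpm

The coupling torques are internal; angular momentum about the shared axis is conserved.
Moments of inertia: I_A = ½(13.6)(0.397)² = 1.072 kg·m²; I_B = ½(11.8)(0.361)² = 0.7689 kg·m².
Taking A's sense as positive: L = (1.072)(1810) + (0.7689)(384) = 2235 kg·m²·rpm.
Combined I = 1.072 + 0.7689 = 1.841 kg·m².
ω_f = L / I = 2235 / 1.841 = 1214 rpm.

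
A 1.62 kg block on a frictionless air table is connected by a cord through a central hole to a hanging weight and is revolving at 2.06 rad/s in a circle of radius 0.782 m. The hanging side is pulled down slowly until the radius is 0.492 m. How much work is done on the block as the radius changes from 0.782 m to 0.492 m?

No torque about the axis ⇒ m r₁² ω₁ = m r₂² ω₂.
ω₂ = ω₁ (r₁/r₂)² = (2.06)(0.782/0.492)² = 5.204 rad/s.
W = ΔKE = ½m(v₂² − v₁²) = 3.208 J.

W ≈ 3.21 J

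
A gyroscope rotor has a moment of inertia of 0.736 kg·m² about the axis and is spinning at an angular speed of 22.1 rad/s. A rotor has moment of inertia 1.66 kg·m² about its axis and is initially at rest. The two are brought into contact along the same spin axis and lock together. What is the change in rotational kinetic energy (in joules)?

No external torque acts about the common axis, so total angular momentum is conserved.
Taking A's sense as positive: L = (0.7360)(22.1) = 16.27 kg·m²·rad/s.
Combined I = 0.7360 + 1.660 = 2.396 kg·m².
ω_f = L / I = 16.27 / 2.396 = 6.789 rad/s.
KE_i = ½ΣIω² = 179.7 J; KE_f = ½(2.396)(6.789)² = 55.21 J.

ΔKE ≈ -125 J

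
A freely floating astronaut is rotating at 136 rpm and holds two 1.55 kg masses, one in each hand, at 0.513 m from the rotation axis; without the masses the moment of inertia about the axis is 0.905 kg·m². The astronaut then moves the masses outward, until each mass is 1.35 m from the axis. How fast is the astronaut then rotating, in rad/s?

Angular momentum about the spin axis is conserved since the torque about it is zero.
I₁ = 0.905 + 2(1.55)(0.513)² = 1.721 kg·m²; I₂ = 0.905 + 2(1.55)(1.35)² = 6.555 kg·m².
ω₂ = I₁ω₁ / I₂ = (1.721)(136 rpm) / (6.555) = 35.70 rpm = 3.739 rad/s.

ω₂ ≈ 3.74 rad/s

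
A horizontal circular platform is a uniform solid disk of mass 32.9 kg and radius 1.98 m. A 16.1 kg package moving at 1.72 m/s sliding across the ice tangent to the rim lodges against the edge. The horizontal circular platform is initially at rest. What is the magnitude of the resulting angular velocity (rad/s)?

|ω_f| ≈ 0.430 rad/s

The axle reaction passes through the central axle and exerts no torque about it; angular momentum about the central axle is conserved through the impact.
I_p = ½(32.9)(1.98)² = 64.49 kg·m². Taking the sense of the package's angular momentum as positive, L_{package} = m v R = (16.1)(1.72)(1.98) = 54.83 kg·m²/s.
L_i = 0 + 54.83 = 54.83 kg·m²/s.
After sticking, I_f = I_p + m R² = 64.49 + (16.1)(1.98)² = 127.6 kg·m².
ω_f = L_i / I_f = 54.83 / 127.6 = 0.4297 rad/s.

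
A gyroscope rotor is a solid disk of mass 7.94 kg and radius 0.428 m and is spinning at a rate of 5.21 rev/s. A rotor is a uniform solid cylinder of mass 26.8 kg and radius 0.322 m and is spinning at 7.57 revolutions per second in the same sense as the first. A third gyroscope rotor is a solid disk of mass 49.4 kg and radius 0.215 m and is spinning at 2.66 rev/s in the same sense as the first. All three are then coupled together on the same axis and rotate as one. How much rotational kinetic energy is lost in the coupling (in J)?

ΔKE lost ≈ 298 J

The coupling torques are internal; angular momentum about the shared axis is conserved.
Moments of inertia: I_A = ½(7.94)(0.428)² = 0.7272 kg·m²; I_B = ½(26.8)(0.322)² = 1.389 kg·m²; I_C = ½(49.4)(0.215)² = 1.142 kg·m².
Taking A's sense as positive: L = (0.7272)(5.21) + (1.389)(7.57) + (1.142)(2.66) = 17.34 kg·m²·rev/s.
Combined I = 0.7272 + 1.389 + 1.142 = 3.258 kg·m².
ω_f = L / I = 17.34 / 3.258 = 5.323 rev/s.
KE_i = ½ΣIω² = 2121 J; KE_f = ½(3.258)(33.44)² = 1822 J.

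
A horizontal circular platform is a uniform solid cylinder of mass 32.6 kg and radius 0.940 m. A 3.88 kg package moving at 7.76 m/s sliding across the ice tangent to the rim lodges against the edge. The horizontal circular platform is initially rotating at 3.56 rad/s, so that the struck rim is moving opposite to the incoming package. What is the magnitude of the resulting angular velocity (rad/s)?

|ω_f| ≈ 1.29 rad/s

The axle reaction passes through the central axle and exerts no torque about it; angular momentum about the central axle is conserved through the impact.
I_p = ½(32.6)(0.940)² = 14.40 kg·m². Taking the sense of the package's angular momentum as positive, L_{package} = m v R = (3.88)(7.76)(0.940) = 28.30 kg·m²/s.
L_i = −I_p ω_p + m v R = −(14.40)(3.56) + 28.30 = -22.97 kg·m²/s.
After sticking, I_f = I_p + m R² = 14.40 + (3.88)(0.940)² = 17.83 kg·m².
ω_f = L_i / I_f = -22.97 / 17.83 = -1.288 rad/s.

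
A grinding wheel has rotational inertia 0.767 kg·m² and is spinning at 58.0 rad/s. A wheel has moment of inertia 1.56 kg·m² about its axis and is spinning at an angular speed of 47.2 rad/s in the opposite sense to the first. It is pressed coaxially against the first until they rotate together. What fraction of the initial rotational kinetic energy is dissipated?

fraction ≈ 0.940

The coupling torques are internal; angular momentum about the shared axis is conserved.
Taking A's sense as positive: L = (0.7670)(58.0) − (1.560)(47.2) = -29.15 kg·m²·rad/s.
Combined I = 0.7670 + 1.560 = 2.327 kg·m².
ω_f = L / I = -29.15 / 2.327 = -12.53 rad/s.
KE_i = ½ΣIω² = 3028 J; KE_f = ½(2.327)(12.53)² = 182.5 J.
Fraction dissipated = (KE_i − KE_f)/KE_i = 0.9397.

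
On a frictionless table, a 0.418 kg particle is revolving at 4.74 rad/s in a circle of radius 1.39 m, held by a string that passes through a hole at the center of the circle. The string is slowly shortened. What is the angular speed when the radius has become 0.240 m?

The constraining force is radial, so m r² ω about the center is conserved.
ω₂ = ω₁ (r₁/r₂)² = (4.74)(1.39/0.240)² = 159.0 rad/s.

ω₂ ≈ 159 rad/s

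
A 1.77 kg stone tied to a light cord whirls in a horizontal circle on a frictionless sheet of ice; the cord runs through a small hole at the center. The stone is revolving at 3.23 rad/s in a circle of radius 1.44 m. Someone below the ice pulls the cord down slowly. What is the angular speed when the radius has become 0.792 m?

No torque about the axis ⇒ m r₁² ω₁ = m r₂² ω₂.
ω₂ = ω₁ (r₁/r₂)² = (3.23)(1.44/0.792)² = 10.68 rad/s.

ω₂ ≈ 10.7 rad/s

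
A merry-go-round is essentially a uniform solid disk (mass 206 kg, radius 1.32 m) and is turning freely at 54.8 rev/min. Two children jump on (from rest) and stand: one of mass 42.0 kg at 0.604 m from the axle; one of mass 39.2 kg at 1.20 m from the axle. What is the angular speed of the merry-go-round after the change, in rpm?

The added mass arrives with no angular momentum about the axle, and any external torque about the axle is negligible, so the system's angular momentum is conserved.
I_p = ½(206)(1.32)² = 179.5 kg·m².
Added inertia Σmr² = (42.0)(0.604)² + (39.2)(1.20)² = 71.77 kg·m²; I_f = 179.5 + 71.77 = 251.2 kg·m².
ω_f = I_p ω_i / I_f = (179.5)(54.8) / 251.2 = 39.15 rpm.

ω_f ≈ 39.1 rpm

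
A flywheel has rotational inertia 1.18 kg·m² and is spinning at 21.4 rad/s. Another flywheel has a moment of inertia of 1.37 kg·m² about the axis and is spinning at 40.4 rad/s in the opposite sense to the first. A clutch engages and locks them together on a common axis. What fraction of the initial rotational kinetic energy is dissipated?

fraction ≈ 0.872

The coupling torques are internal; angular momentum about the shared axis is conserved.
Taking A's sense as positive: L = (1.180)(21.4) − (1.370)(40.4) = -30.10 kg·m²·rad/s.
Combined I = 1.180 + 1.370 = 2.550 kg·m².
ω_f = L / I = -30.10 / 2.550 = -11.80 rad/s.
KE_i = ½ΣIω² = 1388 J; KE_f = ½(2.550)(11.80)² = 177.6 J.
Fraction dissipated = (KE_i − KE_f)/KE_i = 0.8721.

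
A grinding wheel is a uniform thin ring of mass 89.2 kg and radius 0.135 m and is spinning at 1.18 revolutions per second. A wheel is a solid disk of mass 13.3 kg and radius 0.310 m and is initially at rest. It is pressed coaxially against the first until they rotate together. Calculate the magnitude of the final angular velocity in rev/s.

|ω_f| ≈ 0.847 rev/s

No external torque acts about the common axis, so total angular momentum is conserved.
Moments of inertia: I_A = (89.2)(0.135)² = 1.626 kg·m²; I_B = ½(13.3)(0.310)² = 0.6391 kg·m².
Taking A's sense as positive: L = (1.626)(1.18) = 1.918 kg·m²·rev/s.
Combined I = 1.626 + 0.6391 = 2.265 kg·m².
ω_f = L / I = 1.918 / 2.265 = 0.8470 rev/s.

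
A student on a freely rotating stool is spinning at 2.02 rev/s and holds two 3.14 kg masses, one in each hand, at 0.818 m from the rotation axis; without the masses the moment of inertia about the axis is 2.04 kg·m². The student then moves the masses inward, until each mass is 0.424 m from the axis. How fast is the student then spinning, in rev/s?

Angular momentum about the spin axis is conserved since the torque about it is zero.
I₁ = 2.04 + 2(3.14)(0.818)² = 6.242 kg·m²; I₂ = 2.04 + 2(3.14)(0.424)² = 3.169 kg·m².
ω₂ = I₁ω₁ / I₂ = (6.242)(2.02 rev/s) / (3.169) = 3.979 rev/s.

ω₂ ≈ 3.98 rev/s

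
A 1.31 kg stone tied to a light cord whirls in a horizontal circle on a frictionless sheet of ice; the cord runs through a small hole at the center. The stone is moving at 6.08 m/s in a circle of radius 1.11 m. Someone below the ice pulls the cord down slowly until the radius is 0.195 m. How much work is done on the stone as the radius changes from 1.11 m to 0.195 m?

W ≈ 760 J

The only horizontal force on the mass is along the cord (radial), so it exerts no torque about the hole and angular momentum m v r is conserved.
v₂ = v₁ r₁ / r₂ = (6.08)(1.11) / (0.195) = 34.61 m/s.
W = ΔKE = ½m(v₂² − v₁²) = 760.3 J.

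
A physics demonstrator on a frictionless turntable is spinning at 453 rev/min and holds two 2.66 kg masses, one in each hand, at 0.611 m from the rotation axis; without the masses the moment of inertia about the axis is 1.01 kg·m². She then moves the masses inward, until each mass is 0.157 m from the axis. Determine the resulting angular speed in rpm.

With no external torque about the axis, L is conserved: I₁ω₁ = I₂ω₂.
I₁ = 1.01 + 2(2.66)(0.611)² = 2.996 kg·m²; I₂ = 1.01 + 2(2.66)(0.157)² = 1.141 kg·m².
ω₂ = I₁ω₁ / I₂ = (2.996)(453 rpm) / (1.141) = 1189 rpm.

ω₂ ≈ 1190 rpm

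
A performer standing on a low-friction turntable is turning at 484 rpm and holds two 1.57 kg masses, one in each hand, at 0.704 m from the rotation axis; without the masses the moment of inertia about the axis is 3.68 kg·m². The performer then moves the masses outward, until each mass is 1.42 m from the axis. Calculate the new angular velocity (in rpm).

No external torque acts about the spin axis, so angular momentum is conserved.
I₁ = 3.68 + 2(1.57)(0.704)² = 5.236 kg·m²; I₂ = 3.68 + 2(1.57)(1.42)² = 10.01 kg·m².
ω₂ = I₁ω₁ / I₂ = (5.236)(484 rpm) / (10.01) = 253.1 rpm.

ω₂ ≈ 253 rpm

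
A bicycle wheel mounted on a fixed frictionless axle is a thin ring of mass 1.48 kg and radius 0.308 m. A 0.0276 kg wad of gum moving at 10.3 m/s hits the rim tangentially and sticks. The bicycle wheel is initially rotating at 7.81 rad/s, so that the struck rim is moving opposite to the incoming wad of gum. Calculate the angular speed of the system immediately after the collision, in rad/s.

About the axle the impulsive forces during the collision are internal, so angular momentum about that axis is conserved.
I_p = (1.48)(0.308)² = 0.1404 kg·m². Taking the sense of the wad of gum's angular momentum as positive, L_{wad} = m v R = (0.0276)(10.3)(0.308) = 0.08756 kg·m²/s.
L_i = −I_p ω_p + m v R = −(0.1404)(7.81) + 0.08756 = -1.009 kg·m²/s.
After sticking, I_f = I_p + m R² = 0.1404 + (0.0276)(0.308)² = 0.1430 kg·m².
ω_f = L_i / I_f = -1.009 / 0.1430 = -7.055 rad/s.

|ω_f| ≈ 7.05 rad/s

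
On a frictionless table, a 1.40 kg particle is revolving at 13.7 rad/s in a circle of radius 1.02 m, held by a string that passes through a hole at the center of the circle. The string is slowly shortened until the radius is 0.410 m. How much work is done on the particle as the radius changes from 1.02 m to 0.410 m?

W ≈ 709 J

No torque about the axis ⇒ m r₁² ω₁ = m r₂² ω₂.
ω₂ = ω₁ (r₁/r₂)² = (13.7)(1.02/0.410)² = 84.79 rad/s.
W = ΔKE = ½m(v₂² − v₁²) = 709.3 J.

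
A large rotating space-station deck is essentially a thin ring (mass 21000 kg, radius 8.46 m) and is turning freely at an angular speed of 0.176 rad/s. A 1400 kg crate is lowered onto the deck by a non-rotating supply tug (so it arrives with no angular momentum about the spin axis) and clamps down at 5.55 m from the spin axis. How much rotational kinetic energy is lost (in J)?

energy lost ≈ 649 J

No external torque acts about the spin axis; L_before = L_after.
I_p = (21000)(8.46)² = 1.503e+06 kg·m².
Added inertia Σmr² = (1400)(5.55)² = 43120 kg·m²; I_f = 1.503e+06 + 43120 = 1.546e+06 kg·m².
ω_f = I_p ω_i / I_f = (1.503e+06)(0.176) / 1.546e+06 = 0.1711 rad/s.
KE_i = ½(1.503e+06)(0.1760 rad/s)² = 23280 J; KE_f = ½(1.546e+06)(0.1711)² = 22630 J.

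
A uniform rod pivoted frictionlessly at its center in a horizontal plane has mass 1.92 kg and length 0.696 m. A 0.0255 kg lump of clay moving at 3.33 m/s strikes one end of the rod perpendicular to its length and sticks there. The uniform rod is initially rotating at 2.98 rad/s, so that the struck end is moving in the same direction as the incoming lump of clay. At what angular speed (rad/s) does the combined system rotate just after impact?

|ω_f| ≈ 3.23 rad/s

About the pivot the impulsive forces during the collision are internal, so angular momentum about that axis is conserved.
I_p = (1/12)(1.92)(0.696)² = 0.07751 kg·m². Taking the sense of the lump of clay's angular momentum as positive, L_{lump} = m v R = (0.0255)(3.33)(0.696/2) = 0.02955 kg·m²/s.
L_i = +I_p ω_p + m v R = +(0.07751)(2.98) + 0.02955 = 0.2605 kg·m²/s.
After sticking, I_f = I_p + m R² = 0.07751 + (0.0255)(0.696/2)² = 0.08059 kg·m².
ω_f = L_i / I_f = 0.2605 / 0.08059 = 3.232 rad/s.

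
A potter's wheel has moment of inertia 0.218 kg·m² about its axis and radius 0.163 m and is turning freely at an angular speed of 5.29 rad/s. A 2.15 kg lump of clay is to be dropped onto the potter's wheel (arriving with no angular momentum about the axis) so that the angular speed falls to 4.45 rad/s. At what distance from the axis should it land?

r ≈ 0.138 m

The added mass arrives with no angular momentum about the axis, and any external torque about the axis is negligible, so the system's angular momentum is conserved.
I_p ω_i = (I_p + m r²) ω_f ⇒ m r² = I_p(ω_i/ω_f − 1) = 0.2180(5.29/4.45 − 1) = 0.04115 kg·m².
r = √(0.04115/2.15) = 0.1383 m.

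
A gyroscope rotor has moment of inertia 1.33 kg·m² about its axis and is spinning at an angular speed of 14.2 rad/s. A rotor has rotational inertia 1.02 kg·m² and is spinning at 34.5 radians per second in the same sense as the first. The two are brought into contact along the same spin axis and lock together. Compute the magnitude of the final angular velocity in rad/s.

The coupling torques are internal; angular momentum about the shared axis is conserved.
Taking A's sense as positive: L = (1.330)(14.2) + (1.020)(34.5) = 54.08 kg·m²·rad/s.
Combined I = 1.330 + 1.020 = 2.350 kg·m².
ω_f = L / I = 54.08 / 2.350 = 23.01 rad/s.

|ω_f| ≈ 23.0 rad/s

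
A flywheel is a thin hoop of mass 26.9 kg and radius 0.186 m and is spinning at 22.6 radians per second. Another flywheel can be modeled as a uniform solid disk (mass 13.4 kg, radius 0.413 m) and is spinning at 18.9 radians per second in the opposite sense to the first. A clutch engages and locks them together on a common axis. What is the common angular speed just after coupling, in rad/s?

No external torque acts about the common axis, so total angular momentum is conserved.
Moments of inertia: I_A = (26.9)(0.186)² = 0.9306 kg·m²; I_B = ½(13.4)(0.413)² = 1.143 kg·m².
Taking A's sense as positive: L = (0.9306)(22.6) − (1.143)(18.9) = -0.5669 kg·m²·rad/s.
Combined I = 0.9306 + 1.143 = 2.073 kg·m².
ω_f = L / I = -0.5669 / 2.073 = -0.2734 rad/s.

|ω_f| ≈ 0.273 rad/s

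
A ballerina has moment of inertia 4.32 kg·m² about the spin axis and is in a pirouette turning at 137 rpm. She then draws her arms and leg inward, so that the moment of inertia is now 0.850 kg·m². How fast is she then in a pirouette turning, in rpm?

With no external torque about the axis, L is conserved: I₁ω₁ = I₂ω₂.
ω₂ = I₁ω₁ / I₂ = (4.320)(137 rpm) / (0.8500) = 696.3 rpm.

ω₂ ≈ 696 rpm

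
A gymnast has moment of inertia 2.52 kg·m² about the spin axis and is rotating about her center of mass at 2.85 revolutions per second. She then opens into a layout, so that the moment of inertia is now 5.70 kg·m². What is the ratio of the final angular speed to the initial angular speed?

No external torque acts about the spin axis, so angular momentum is conserved.
ω₂/ω₁ = I₁/I₂ = 2.520 / 5.700 = 0.4421.

ω₂/ω₁ ≈ 0.442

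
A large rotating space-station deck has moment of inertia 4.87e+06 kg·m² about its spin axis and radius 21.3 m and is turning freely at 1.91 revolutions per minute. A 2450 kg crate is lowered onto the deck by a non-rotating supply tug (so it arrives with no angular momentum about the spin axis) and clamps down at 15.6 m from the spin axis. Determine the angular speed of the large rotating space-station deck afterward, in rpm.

ω_f ≈ 1.70 rpm

The added mass arrives with no angular momentum about the spin axis, and any external torque about the spin axis is negligible, so the system's angular momentum is conserved.
Added inertia Σmr² = (2450)(15.6)² = 5.962e+05 kg·m²; I_f = 4.870e+06 + 5.962e+05 = 5.466e+06 kg·m².
ω_f = I_p ω_i / I_f = (4.870e+06)(1.91) / 5.466e+06 = 1.702 rpm.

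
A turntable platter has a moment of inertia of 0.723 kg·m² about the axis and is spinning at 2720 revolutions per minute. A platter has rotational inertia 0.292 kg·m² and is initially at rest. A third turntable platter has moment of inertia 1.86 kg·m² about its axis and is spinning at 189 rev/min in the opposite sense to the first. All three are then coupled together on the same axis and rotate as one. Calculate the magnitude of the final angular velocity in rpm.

No external torque acts about the common axis, so total angular momentum is conserved.
Taking A's sense as positive: L = (0.7230)(2720) − (1.860)(189) = 1615 kg·m²·rpm.
Combined I = 0.7230 + 0.2920 + 1.860 = 2.875 kg·m².
ω_f = L / I = 1615 / 2.875 = 561.7 rpm.

|ω_f| ≈ 562 rpm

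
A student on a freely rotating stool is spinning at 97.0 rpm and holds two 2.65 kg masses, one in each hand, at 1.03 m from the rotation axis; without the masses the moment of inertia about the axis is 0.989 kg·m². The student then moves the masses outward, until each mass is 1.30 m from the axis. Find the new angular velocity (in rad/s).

ω₂ ≈ 6.75 rad/s

No external torque acts about the spin axis, so angular momentum is conserved.
I₁ = 0.989 + 2(2.65)(1.03)² = 6.612 kg·m²; I₂ = 0.989 + 2(2.65)(1.30)² = 9.946 kg·m².
ω₂ = I₁ω₁ / I₂ = (6.612)(97.0 rpm) / (9.946) = 64.48 rpm = 6.753 rad/s.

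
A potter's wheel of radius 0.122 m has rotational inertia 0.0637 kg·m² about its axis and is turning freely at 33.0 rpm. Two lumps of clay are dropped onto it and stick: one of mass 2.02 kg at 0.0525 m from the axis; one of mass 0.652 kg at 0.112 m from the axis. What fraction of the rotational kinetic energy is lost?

The added mass arrives with no angular momentum about the axis, and any external torque about the axis is negligible, so the system's angular momentum is conserved.
Added inertia Σmr² = (2.02)(0.0525)² + (0.652)(0.112)² = 0.01375 kg·m²; I_f = 0.06370 + 0.01375 = 0.07745 kg·m².
ω_f = I_p ω_i / I_f = (0.06370)(33.0) / 0.07745 = 27.14 rpm.
KE_i = ½(0.06370)(3.456 rad/s)² = 0.3804 J; KE_f = ½(0.07745)(2.842)² = 0.3128 J.
Fraction lost = 0.1775.

fraction ≈ 0.177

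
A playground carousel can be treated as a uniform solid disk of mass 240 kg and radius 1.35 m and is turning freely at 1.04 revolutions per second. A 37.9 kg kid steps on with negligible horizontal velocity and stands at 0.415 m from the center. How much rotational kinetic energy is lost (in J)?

The added mass arrives with no angular momentum about the center, and any external torque about the center is negligible, so the system's angular momentum is conserved.
I_p = ½(240)(1.35)² = 218.7 kg·m².
Added inertia Σmr² = (37.9)(0.415)² = 6.527 kg·m²; I_f = 218.7 + 6.527 = 225.2 kg·m².
ω_f = I_p ω_i / I_f = (218.7)(1.04) / 225.2 = 1.010 rev/s.
KE_i = ½(218.7)(6.535 rad/s)² = 4669 J; KE_f = ½(225.2)(6.345)² = 4534 J.

energy lost ≈ 135 J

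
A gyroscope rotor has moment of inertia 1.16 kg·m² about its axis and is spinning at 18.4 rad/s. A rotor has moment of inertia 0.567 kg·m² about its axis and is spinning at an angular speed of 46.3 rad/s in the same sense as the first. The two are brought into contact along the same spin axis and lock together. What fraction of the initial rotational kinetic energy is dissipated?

fraction ≈ 0.184

The coupling torques are internal; angular momentum about the shared axis is conserved.
Taking A's sense as positive: L = (1.160)(18.4) + (0.5670)(46.3) = 47.60 kg·m²·rad/s.
Combined I = 1.160 + 0.5670 = 1.727 kg·m².
ω_f = L / I = 47.60 / 1.727 = 27.56 rad/s.
KE_i = ½ΣIω² = 804.1 J; KE_f = ½(1.727)(27.56)² = 655.9 J.
Fraction dissipated = (KE_i − KE_f)/KE_i = 0.1843.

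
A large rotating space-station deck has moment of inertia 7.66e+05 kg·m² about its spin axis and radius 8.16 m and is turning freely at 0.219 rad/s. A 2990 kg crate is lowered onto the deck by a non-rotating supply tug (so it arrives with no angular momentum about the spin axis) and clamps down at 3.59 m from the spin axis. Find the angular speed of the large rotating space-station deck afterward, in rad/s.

The added mass arrives with no angular momentum about the spin axis, and any external torque about the spin axis is negligible, so the system's angular momentum is conserved.
Added inertia Σmr² = (2990)(3.59)² = 38540 kg·m²; I_f = 7.660e+05 + 38540 = 8.045e+05 kg·m².
ω_f = I_p ω_i / I_f = (7.660e+05)(0.219) / 8.045e+05 = 0.2085 rad/s.

ω_f ≈ 0.209 rad/s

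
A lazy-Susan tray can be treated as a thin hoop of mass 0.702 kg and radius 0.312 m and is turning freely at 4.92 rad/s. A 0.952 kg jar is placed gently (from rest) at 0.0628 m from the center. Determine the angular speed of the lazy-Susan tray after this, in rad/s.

No external torque acts about the center; L_before = L_after.
I_p = (0.702)(0.312)² = 0.06834 kg·m².
Added inertia Σmr² = (0.952)(0.0628)² = 0.003755 kg·m²; I_f = 0.06834 + 0.003755 = 0.07209 kg·m².
ω_f = I_p ω_i / I_f = (0.06834)(4.92) / 0.07209 = 4.664 rad/s.

ω_f ≈ 4.66 rad/s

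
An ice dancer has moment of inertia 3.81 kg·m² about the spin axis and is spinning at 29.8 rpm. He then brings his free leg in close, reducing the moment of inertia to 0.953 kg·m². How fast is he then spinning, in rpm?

No external torque acts about the spin axis, so angular momentum is conserved.
ω₂ = I₁ω₁ / I₂ = (3.810)(29.8 rpm) / (0.9530) = 119.1 rpm.

ω₂ ≈ 119 rpm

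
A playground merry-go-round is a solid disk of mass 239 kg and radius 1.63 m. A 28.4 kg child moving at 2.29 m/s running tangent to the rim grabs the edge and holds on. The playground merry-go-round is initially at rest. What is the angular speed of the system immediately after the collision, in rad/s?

|ω_f| ≈ 0.270 rad/s

The axle reaction passes through the axle and exerts no torque about it; angular momentum about the axle is conserved through the impact.
I_p = ½(239)(1.63)² = 317.5 kg·m². Taking the sense of the child's angular momentum as positive, L_{child} = m v R = (28.4)(2.29)(1.63) = 106.0 kg·m²/s.
L_i = 0 + 106.0 = 106.0 kg·m²/s.
After sticking, I_f = I_p + m R² = 317.5 + (28.4)(1.63)² = 393.0 kg·m².
ω_f = L_i / I_f = 106.0 / 393.0 = 0.2698 rad/s.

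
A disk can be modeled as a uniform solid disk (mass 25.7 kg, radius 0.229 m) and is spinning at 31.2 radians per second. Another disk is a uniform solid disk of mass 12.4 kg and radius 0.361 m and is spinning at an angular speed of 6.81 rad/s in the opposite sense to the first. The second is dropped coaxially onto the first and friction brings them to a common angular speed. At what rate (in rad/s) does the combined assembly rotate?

|ω_f| ≈ 10.5 rad/s

The coupling torques are internal; angular momentum about the shared axis is conserved.
Moments of inertia: I_A = ½(25.7)(0.229)² = 0.6739 kg·m²; I_B = ½(12.4)(0.361)² = 0.8080 kg·m².
Taking A's sense as positive: L = (0.6739)(31.2) − (0.8080)(6.81) = 15.52 kg·m²·rad/s.
Combined I = 0.6739 + 0.8080 = 1.482 kg·m².
ω_f = L / I = 15.52 / 1.482 = 10.47 rad/s.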